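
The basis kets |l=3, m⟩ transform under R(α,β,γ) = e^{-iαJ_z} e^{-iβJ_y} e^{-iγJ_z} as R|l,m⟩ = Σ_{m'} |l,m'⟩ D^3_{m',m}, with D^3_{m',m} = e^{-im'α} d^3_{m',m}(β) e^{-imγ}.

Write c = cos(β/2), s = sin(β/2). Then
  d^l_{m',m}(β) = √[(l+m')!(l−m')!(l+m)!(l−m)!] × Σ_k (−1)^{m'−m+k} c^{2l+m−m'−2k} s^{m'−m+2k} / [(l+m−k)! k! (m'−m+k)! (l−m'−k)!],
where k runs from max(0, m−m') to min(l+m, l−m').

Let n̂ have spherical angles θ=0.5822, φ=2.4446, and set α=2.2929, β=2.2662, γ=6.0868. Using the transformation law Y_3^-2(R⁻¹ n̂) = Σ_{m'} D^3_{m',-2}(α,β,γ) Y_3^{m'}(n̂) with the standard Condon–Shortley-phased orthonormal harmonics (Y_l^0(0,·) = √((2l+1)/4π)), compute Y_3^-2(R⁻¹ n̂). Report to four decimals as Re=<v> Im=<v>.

Need the full column D^3_{m',-2} for m'=−3..3 at α=2.2929, β=2.2662, γ=6.0868.
cos(β/2)=0.423854, sin(β/2)=0.905730
d^3_{-3,-2}: single k=1 term ⇒ +0.030350;  D = +0.029728+0.006111i
d^3_{-2,-2}: k∈[0..1] ⇒ +0.005798 -0.132383 = -0.126585;  D = +0.062827+0.109893i
d^3_{-1,-2}: k∈[0..1] ⇒ -0.039181 +0.357829 = +0.318648;  D = -0.103055+0.301523i
d^3_{0,-2}: k∈[0..1] ⇒ +0.145019 -0.662200 = -0.517181;  D = -0.477799+0.197951i
d^3_{1,-2}: k∈[0..1] ⇒ -0.357829 +0.816980 = +0.459150;  D = -0.412251-0.202159i
d^3_{2,-2}: k∈[0..1] ⇒ +0.604503 -0.552070 = +0.052434;  D = +0.013793+0.050587i
d^3_{3,-2}: single k=0 term ⇒ -0.632830;  D = -0.348134+0.528466i
Y_3^{m'}(θ=0.5822,φ=2.4446) and Σ D·Y over m':
  (+0.0297+0.0061i)·(+0.0345-0.0602i)  (+0.0628+0.1099i)·(+0.0454+0.2541i)  (-0.1031+0.3015i)·(-0.3390-0.2838i)  (-0.4778+0.1980i)·(+0.1522+0.0000i)  (-0.4123-0.2022i)·(+0.3390-0.2838i)  (+0.0138+0.0506i)·(+0.0454-0.2541i)  (-0.3481+0.5285i)·(-0.0345-0.0602i)
Y_3^-2(R⁻¹ n̂) = -0.115731+0.026515i

Re=-0.1157 Im=0.0265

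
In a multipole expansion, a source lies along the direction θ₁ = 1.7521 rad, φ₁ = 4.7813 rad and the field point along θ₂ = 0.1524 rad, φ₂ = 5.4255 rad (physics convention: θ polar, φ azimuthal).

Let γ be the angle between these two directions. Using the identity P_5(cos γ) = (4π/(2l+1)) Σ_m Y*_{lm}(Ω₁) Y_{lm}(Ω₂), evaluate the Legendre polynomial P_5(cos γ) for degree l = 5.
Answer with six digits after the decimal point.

-0.108524

Summing Y*_{l m}(θ₁,φ₁)·Y_{l m}(θ₂,φ₂) over m ∈ [−5, 5]; prefactor 4π/(2·5+1) = 1.142397:
  m=-5: (+0.144340-0.402206i) × (-0.000015-0.000034i) = -0.000016+0.000001i  (running Σ = -0.000016+0.000001i)
  m=-4: (-0.238366-0.067421i) × (-0.000739-0.000220i) = +0.000161+0.000102i  (running Σ = +0.000145+0.000103i)
  m=-3: (+0.047802-0.227921i) × (-0.007948+0.005078i) = +0.000777+0.002054i  (running Σ = +0.000923+0.002158i)
  m=-2: (-0.264285-0.036657i) × (-0.010739+0.073765i) = +0.005542-0.019101i  (running Σ = +0.006465-0.016944i)
  m=-1: (+0.012300-0.178207i) × (+0.234294+0.270875i) = +0.051154-0.038421i  (running Σ = +0.057619-0.055365i)
  m=0: (-0.269725-0.000000i) × (+0.779439+0.000000i) = -0.210234-0.000000i  (running Σ = -0.152616-0.055365i)
  m=1: (-0.012300-0.178207i) × (-0.234294+0.270875i) = +0.051154+0.038421i  (running Σ = -0.101462-0.016944i)
  m=2: (-0.264285+0.036657i) × (-0.010739-0.073765i) = +0.005542+0.019101i  (running Σ = -0.095920+0.002158i)
  m=3: (-0.047802-0.227921i) × (+0.007948+0.005078i) = +0.000777-0.002054i  (running Σ = -0.095142+0.000103i)
  m=4: (-0.238366+0.067421i) × (-0.000739+0.000220i) = +0.000161-0.000102i  (running Σ = -0.094981+0.000001i)
  m=5: (-0.144340-0.402206i) × (+0.000015-0.000034i) = -0.000016-0.000001i  (running Σ = -0.094997-0.000000i)
Total Σ_m = -0.094997-0.000000i. Multiply by 1.142397: -0.108524-0.000000i. P_5(cos γ) = -0.108524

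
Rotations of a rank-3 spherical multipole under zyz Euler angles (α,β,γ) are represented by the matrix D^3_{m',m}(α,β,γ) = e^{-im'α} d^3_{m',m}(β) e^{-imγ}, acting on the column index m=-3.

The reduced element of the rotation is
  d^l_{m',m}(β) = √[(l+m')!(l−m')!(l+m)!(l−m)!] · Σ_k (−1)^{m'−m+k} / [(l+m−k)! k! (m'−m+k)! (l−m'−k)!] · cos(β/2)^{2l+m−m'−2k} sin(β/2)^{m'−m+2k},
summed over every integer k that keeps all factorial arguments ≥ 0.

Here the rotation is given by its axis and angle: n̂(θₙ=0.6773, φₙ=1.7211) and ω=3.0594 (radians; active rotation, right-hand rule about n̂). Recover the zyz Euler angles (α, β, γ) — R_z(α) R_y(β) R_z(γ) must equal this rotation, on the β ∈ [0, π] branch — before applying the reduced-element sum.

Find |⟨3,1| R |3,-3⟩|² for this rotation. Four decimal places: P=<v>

P=0.1310

Axis–angle → zyz. n̂ = (sinθₙcosφₙ, sinθₙsinφₙ, cosθₙ) = (-0.093840, +0.619626, +0.779268), ω = 3.0594.
R = I cosω + sinω [n̂]ₓ + (1−cosω) n̂n̂ᵀ gives
  R = [-0.979042, -0.180073, -0.095134; -0.052117, -0.230048, +0.971783; -0.196877, +0.956374, +0.215842]
β = atan2(√(R₁₃²+R₂₃²), R₃₃) = 1.353242; α = atan2(R₂₃, R₁₃) mod 2π = 1.668382; γ = atan2(R₃₂, −R₃₁) mod 2π = 1.367775
Split into d^3_{1,-3}(β=1.3532) × two z-phases.
Half-angle: c=0.779693, s=0.626162. N=√(24·2·1·720)=185.903201
k: max(0,(-3)−(1))=0 … min(3+(-3),3−(1))=0
  k=0: (−1)^4·185.9032/(48)·0.7797^2·0.6262^4 = +0.361943
d^3_{1,-3}(1.3532) = +0.361943
|D^3_{1,-3}|² = |d^3_{1,-3}(β)|² = (+0.361943)² = 0.131003 (the z-rotation phases have unit modulus)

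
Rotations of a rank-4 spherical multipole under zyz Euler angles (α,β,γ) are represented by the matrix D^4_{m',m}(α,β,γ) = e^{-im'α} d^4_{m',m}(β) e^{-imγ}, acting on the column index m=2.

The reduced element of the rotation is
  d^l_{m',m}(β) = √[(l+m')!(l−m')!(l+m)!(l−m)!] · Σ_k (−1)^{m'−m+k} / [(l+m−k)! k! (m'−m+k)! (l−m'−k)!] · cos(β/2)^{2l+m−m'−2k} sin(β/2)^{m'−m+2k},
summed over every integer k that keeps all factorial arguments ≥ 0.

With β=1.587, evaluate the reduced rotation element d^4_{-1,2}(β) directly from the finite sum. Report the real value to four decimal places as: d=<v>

d^4_{-1,2}(β=1.5870) via the finite sum:
c=cos(1.587000/2)=0.701355, s=sin(1.587000/2)=0.712812; N=√[6·120·720·2]=1018.233765
The bounds max(0,m−m')=3 and min(l+m,l−m')=5 give 3 terms
  k=3: (−1)^0·1018.2338/(72)·0.7014^5·0.7128^3 = +0.869220
  k=4: (−1)^1·1018.2338/(48)·0.7014^3·0.7128^5 = -1.346777
  k=5: (−1)^2·1018.2338/(240)·0.7014^1·0.7128^7 = +0.278228
d^4_{-1,2}(1.5870) = +0.869220 -1.346777 +0.278228 = -0.199330

d=-0.1993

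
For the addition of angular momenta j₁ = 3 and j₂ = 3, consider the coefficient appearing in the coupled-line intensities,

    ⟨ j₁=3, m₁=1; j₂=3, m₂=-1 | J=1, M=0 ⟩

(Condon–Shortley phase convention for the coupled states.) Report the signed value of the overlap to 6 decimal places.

triangle: 5!*1!*1!/8! = 120/40320
(j±m)!: 4!*2!*2!*4!*1!*1! = 2304
prefactor² = (2J+1)*Δ*N² = 144/7
  k=1: −1/(1!*4!*1!*1!*0!*0!) = -1/24
  k=2: +1/(2!*3!*0!*0!*1!*1!) = 1/12
Σ = 1/24  ⇒  CG² = 144/7*(1/24)² = 1/28
CG = +√(1/28) = +0.188982

+√(1/28) = +0.188982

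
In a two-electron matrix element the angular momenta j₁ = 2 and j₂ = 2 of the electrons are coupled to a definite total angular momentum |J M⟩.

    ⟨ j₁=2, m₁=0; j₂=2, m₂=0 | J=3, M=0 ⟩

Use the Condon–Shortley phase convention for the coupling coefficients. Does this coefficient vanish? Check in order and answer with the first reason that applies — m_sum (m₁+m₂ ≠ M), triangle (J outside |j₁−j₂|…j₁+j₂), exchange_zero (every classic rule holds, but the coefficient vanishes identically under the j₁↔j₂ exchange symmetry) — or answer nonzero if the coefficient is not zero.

exchange_zero

m-sum: m₁+m₂ = 0+0 = 0, M = 0  ✓
triangle: |j₁−j₂| = 0 ≤ J = 3 ≤ j₁+j₂ = 4  ✓
exchange: j₁=j₂ and m₁=m₂, and (−1)^(j₁+j₂−J) = (−1)^1 = −1 forces ⟨j₁m₁;j₂m₂|JM⟩ = −⟨j₂m₂;j₁m₁|JM⟩ = −⟨j₁m₁;j₂m₂|JM⟩ ⇒ the coefficient vanishes identically
Racah sum check: Σ_k collapses to 0 ⇒ CG = 0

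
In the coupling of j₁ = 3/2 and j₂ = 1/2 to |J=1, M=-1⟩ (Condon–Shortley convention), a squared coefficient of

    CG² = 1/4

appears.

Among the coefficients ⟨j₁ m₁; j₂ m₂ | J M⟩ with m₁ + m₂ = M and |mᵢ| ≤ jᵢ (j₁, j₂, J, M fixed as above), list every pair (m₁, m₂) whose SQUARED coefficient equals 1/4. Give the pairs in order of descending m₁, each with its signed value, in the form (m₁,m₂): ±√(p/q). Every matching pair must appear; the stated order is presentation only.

(-1/2,-1/2): +√(1/4)

Admissible pairs with m₁+m₂ = M = -1: (-3/2,1/2), (-1/2,-1/2)
  (m₁,m₂)=(-1/2,-1/2): CG² = 1/4, CG = +√(1/4)   ← matches the target
  (m₁,m₂)=(-3/2,1/2): CG² = 3/4, CG = −√(3/4)
Pairs with CG² = 1/4: (-1/2,-1/2): +√(1/4)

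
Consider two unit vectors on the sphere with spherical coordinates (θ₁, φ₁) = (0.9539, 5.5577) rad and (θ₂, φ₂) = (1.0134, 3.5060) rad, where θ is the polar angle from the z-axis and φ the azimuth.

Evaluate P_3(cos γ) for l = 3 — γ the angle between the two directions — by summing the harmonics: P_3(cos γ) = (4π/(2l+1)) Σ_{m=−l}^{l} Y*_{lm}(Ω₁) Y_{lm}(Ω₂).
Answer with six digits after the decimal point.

Expand P_3 via completeness: Σ_{m} conj(Y_{3,m}) at Ω₁ times Y_{3,m} at Ω₂ —
  [-3]  conj(Y_{3,-3})(Ω₁) = -0.12890 - 0.18615j ; Y_{3,-3}(Ω₂) = -0.11720 + 0.22646j ; Δ = 0.05726 - 0.00738j
  [-2]  conj(Y_{3,-2})(Ω₁) = 0.04702 - 0.39054j ; Y_{3,-2}(Ω₂) = 0.29043 - 0.25929j ; Δ = -0.08761 - 0.12562j
  [-1]  conj(Y_{3,-1})(Ω₁) = 0.13280 - 0.11777j ; Y_{3,-1}(Ω₂) = -0.10227 + 0.03901j ; Δ = -0.00899 + 0.01722j
  [+0]  conj(Y_{3,0})(Ω₁) = -0.28640 + 0.00000j ; Y_{3,0}(Ω₂) = -0.31602 + 0.00000j ; Δ = 0.09051 + 0.00000j
  [+1]  conj(Y_{3,1})(Ω₁) = -0.13280 - 0.11777j ; Y_{3,1}(Ω₂) = 0.10227 + 0.03901j ; Δ = -0.00899 - 0.01722j
  [+2]  conj(Y_{3,2})(Ω₁) = 0.04702 + 0.39054j ; Y_{3,2}(Ω₂) = 0.29043 + 0.25929j ; Δ = -0.08761 + 0.12562j
  [+3]  conj(Y_{3,3})(Ω₁) = 0.12890 - 0.18615j ; Y_{3,3}(Ω₂) = 0.11720 + 0.22646j ; Δ = 0.05726 + 0.00738j
Accumulated sum 0.01185 + 0.00000j; after 4π/(2l+1) scaling, 0.02127 + 0.00000j ⇒ P_3 = 0.021273

0.021273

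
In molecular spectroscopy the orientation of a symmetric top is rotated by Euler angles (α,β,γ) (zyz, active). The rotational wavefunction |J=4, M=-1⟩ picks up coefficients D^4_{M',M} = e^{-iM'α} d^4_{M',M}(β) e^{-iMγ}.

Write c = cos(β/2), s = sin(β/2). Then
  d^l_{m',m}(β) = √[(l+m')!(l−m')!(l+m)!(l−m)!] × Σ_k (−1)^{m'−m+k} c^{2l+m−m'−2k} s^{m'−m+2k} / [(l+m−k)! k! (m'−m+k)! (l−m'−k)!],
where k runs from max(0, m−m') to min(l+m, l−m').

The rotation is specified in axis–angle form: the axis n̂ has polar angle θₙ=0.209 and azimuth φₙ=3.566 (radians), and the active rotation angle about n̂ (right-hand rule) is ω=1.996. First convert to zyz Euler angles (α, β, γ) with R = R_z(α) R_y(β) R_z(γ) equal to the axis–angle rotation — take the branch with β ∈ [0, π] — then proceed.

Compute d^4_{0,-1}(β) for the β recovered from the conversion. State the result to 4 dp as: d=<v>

Axis–angle → zyz. n̂ = (sinθₙcosφₙ, sinθₙsinφₙ, cosθₙ) = (-0.189075, -0.085437, +0.978239), ω = 1.9960.
R = I cosω + sinω [n̂]ₓ + (1−cosω) n̂n̂ᵀ gives
  R = [-0.362010, -0.868314, -0.339087; +0.913949, -0.402196, +0.054184; -0.183428, -0.290293, +0.939193]
β = atan2(√(R₁₃²+R₂₃²), R₃₃) = 0.350522; α = atan2(R₂₃, R₁₃) mod 2π = 2.983138; γ = atan2(R₃₂, −R₃₁) mod 2π = 5.275916
d^4_{0,-1}(β=0.3505) via the finite sum:
Half-angle: c=0.984681, s=0.174365. N=√(24·24·6·120)=643.987578
The bounds max(0,m−m')=0 and min(l+m,l−m')=3 give 4 terms
  k=0: (−1)^1·643.9876/(144)·0.9847^7·0.1744^1 = -0.699913
  k=1: (−1)^2·643.9876/(24)·0.9847^5·0.1744^3 = +0.131681
  k=2: (−1)^3·643.9876/(24)·0.9847^3·0.1744^5 = -0.004129
  k=3: (−1)^4·643.9876/(144)·0.9847^1·0.1744^7 = +0.000022
d^4_{0,-1}(0.3505) = -0.699913 +0.131681 -0.004129 +0.000022 = -0.572339

d=-0.5723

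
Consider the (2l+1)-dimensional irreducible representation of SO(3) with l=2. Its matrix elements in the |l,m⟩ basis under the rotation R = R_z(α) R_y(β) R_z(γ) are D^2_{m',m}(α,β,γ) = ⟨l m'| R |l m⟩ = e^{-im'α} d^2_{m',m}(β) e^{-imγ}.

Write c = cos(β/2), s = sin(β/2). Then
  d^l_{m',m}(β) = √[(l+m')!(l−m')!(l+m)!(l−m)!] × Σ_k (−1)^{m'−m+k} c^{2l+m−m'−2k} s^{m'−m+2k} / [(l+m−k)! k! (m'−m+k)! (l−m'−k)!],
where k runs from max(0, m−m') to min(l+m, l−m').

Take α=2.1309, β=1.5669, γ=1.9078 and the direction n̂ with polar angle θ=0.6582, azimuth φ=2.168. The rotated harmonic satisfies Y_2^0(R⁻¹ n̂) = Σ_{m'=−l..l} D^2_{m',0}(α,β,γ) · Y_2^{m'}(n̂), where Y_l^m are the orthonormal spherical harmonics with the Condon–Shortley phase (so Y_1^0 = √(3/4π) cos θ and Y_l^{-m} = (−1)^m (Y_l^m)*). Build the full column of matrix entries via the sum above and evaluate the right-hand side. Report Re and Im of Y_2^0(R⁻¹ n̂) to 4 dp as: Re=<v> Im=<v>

Re=0.0417 Im=0.0000

Need the full column D^2_{m',0} for m'=−2..2 at α=2.1309, β=1.5669, γ=1.9078.
cos(β/2)=0.708483, sin(β/2)=0.705728
d^2_{-2,0}: single k=2 term ⇒ +0.612363;  D = -0.266682-0.551244i
d^2_{-1,0}: k∈[1..2] ⇒ +0.614754 -0.609982 = +0.004772;  D = -0.002535+0.004043i
d^2_{0,0}: k∈[0..2] ⇒ +0.251952 -0.999985 +0.248056 = -0.499977;  D = -0.499977+0.000000i
d^2_{1,0}: k∈[0..1] ⇒ -0.614754 +0.609982 = -0.004772;  D = +0.002535+0.004043i
d^2_{2,0}: single k=0 term ⇒ +0.612363;  D = -0.266682+0.551244i
Y_2^{m'}(θ=0.6582,φ=2.168) and Σ D·Y over m':
  (-0.2667-0.5512i)·(-0.0531+0.1344i)  (-0.0025+0.0040i)·(-0.2102-0.3091i)  (-0.5000+0.0000i)·(+0.2768+0.0000i)  (+0.0025+0.0040i)·(+0.2102-0.3091i)  (-0.2667+0.5512i)·(-0.0531-0.1344i)
Y_2^0(R⁻¹ n̂) = +0.041720+0.000000i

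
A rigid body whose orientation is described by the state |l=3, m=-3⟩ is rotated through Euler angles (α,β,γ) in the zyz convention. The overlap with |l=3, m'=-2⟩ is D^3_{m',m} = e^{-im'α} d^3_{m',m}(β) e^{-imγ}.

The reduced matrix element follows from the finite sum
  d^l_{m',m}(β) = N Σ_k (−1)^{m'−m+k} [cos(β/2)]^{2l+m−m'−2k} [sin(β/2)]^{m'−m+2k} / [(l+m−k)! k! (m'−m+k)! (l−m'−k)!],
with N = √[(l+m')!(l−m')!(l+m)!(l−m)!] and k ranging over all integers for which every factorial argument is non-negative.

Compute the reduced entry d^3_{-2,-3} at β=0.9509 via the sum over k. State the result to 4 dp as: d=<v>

d=-0.6229

d^3_{-2,-3}(β=0.9509) via the finite sum:
Half-angle: c=0.889087, s=0.457739. N=√(1·120·1·720)=293.938769
The bounds max(0,m−m')=0 and min(l+m,l−m')=0 give 1 term
  k=0: (−1)^1·293.9388/(120)·0.8891^5·0.4577^1 = -0.622894
d^3_{-2,-3}(0.9509) = -0.622894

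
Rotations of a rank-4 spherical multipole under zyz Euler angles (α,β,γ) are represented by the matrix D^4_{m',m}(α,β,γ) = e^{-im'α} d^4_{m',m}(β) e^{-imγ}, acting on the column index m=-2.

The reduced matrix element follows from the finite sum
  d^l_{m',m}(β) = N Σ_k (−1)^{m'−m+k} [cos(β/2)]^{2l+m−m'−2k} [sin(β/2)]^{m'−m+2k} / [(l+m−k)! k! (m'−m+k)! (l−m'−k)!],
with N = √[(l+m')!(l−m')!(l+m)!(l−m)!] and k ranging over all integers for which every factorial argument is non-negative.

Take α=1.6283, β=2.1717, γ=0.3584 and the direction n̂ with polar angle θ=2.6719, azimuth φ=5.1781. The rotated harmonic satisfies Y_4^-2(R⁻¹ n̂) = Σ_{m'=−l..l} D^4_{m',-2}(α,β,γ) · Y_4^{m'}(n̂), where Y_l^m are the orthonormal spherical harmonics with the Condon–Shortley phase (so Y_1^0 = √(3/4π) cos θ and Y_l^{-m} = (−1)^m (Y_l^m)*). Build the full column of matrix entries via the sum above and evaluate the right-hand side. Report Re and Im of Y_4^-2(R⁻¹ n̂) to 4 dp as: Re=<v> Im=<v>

Need the full column D^4_{m',-2} for m'=−4..4 at α=1.6283, β=2.1717, γ=0.3584.
cos(β/2)=0.466161, sin(β/2)=0.884700
d^4_{-4,-2}: single k=2 term ⇒ +0.042500;  D = +0.024831+0.034491i
d^4_{-3,-2}: k∈[1..2] ⇒ +0.015835 -0.171101 = -0.155266;  D = -0.120586+0.097810i
d^4_{-2,-2}: k∈[0..2] ⇒ +0.002230 -0.096380 +0.433929 = +0.339779;  D = -0.228855-0.251147i
d^4_{-1,-2}: k∈[0..2] ⇒ -0.017955 +0.323350 -0.776430 = -0.471035;  D = +0.329356-0.336747i
d^4_{0,-2}: k∈[0..2] ⇒ +0.076195 -0.731842 +0.988482 = +0.332836;  D = +0.250929+0.218665i
d^4_{1,-2}: k∈[0..2] ⇒ -0.215567 +1.164646 -0.838966 = +0.110113;  D = +0.067451-0.087036i
d^4_{2,-2}: k∈[0..2] ⇒ +0.433929 -1.250342 +0.375291 = -0.441123;  D = +0.363627+0.249729i
d^4_{3,-2}: k∈[0..1] ⇒ -0.616273 +0.739898 = +0.123626;  D = -0.064015+0.105761i
d^4_{4,-2}: single k=0 term ⇒ +0.551349;  D = +0.487305+0.257914i
Y_4^{m'}(θ=2.6719,φ=5.1781) and Σ D·Y over m':
  (+0.0248+0.0345i)·(-0.0053-0.0178i)  (-0.1206+0.0978i)·(+0.1019+0.0179i)  (-0.2289-0.2511i)·(-0.1867+0.2511i)  (+0.3294-0.3367i)·(-0.2200-0.4378i)  (+0.2509+0.2187i)·(+0.1348+0.0000i)  (+0.0675-0.0870i)·(+0.2200-0.4378i)  (+0.3636+0.2497i)·(-0.1867-0.2511i)  (-0.0640+0.1058i)·(-0.1019+0.0179i)  (+0.4873+0.2579i)·(-0.0053+0.0178i)
Y_4^-2(R⁻¹ n̂) = -0.124821-0.235243i

Re=-0.1248 Im=-0.2352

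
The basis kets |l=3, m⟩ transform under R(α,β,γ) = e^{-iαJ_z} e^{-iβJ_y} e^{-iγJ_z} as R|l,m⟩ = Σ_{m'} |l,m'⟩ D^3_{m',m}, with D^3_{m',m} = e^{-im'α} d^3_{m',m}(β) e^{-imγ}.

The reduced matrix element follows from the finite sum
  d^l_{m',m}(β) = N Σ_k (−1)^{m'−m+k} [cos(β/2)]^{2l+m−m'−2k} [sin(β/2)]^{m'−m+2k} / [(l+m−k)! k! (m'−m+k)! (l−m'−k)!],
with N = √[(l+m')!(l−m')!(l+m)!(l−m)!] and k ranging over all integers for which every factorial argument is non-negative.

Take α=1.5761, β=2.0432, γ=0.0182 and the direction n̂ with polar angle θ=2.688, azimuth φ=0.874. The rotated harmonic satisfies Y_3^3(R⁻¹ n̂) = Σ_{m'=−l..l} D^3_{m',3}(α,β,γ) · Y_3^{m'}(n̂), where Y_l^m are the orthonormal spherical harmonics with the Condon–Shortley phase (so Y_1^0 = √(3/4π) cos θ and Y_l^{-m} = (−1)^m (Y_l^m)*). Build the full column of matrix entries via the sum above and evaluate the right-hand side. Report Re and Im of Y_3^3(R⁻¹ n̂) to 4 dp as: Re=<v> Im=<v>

Re=-0.0410 Im=0.1418

Need the full column D^3_{m',3} for m'=−3..3 at α=1.5761, β=2.0432, γ=0.0182.
cos(β/2)=0.522002, sin(β/2)=0.852944
d^3_{-3,3}: single k=6 term ⇒ +0.385056;  D = -0.014894-0.384768i
d^3_{-2,3}: single k=5 term ⇒ +0.577233;  D = -0.576674+0.025386i
d^3_{-1,3}: single k=4 term ⇒ +0.558563;  D = +0.027524+0.557885i
d^3_{0,3}: single k=3 term ⇒ +0.394724;  D = +0.394136-0.021541i
d^3_{1,3}: single k=2 term ⇒ +0.209207;  D = -0.012525-0.208831i
d^3_{2,3}: single k=1 term ⇒ +0.080976;  D = -0.080804+0.005276i
d^3_{3,3}: single k=0 term ⇒ +0.020232;  D = +0.001425+0.020181i
Y_3^{m'}(θ=2.688,φ=0.874) and Σ D·Y over m':
  (-0.0149-0.3848i)·(-0.0305-0.0174i)  (-0.5767+0.0254i)·(+0.0311+0.1736i)  (+0.0275+0.5579i)·(+0.2763-0.3302i)  (+0.3941-0.0215i)·(-0.3488+0.0000i)  (-0.0125-0.2088i)·(-0.2763-0.3302i)  (-0.0808+0.0053i)·(+0.0311-0.1736i)  (+0.0014+0.0202i)·(+0.0305-0.0174i)
Y_3^3(R⁻¹ n̂) = -0.040973+0.141820i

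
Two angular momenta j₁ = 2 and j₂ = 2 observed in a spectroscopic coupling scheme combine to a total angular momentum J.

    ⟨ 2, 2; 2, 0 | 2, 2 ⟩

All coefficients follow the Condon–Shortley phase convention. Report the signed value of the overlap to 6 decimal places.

+0.534522  (= +√(2/7))

triangle: 2!·2!·2!/7! = 8/5040
(j±m)!: 4!·0!·2!·2!·4!·0! = 2304
prefactor² = (2J+1)·Δ·N² = 128/7
  k=0: +1/(0!·2!·0!·2!·2!·0!) = 1/8
Σ = 1/8  ⇒  CG² = 128/7·(1/8)² = 2/7
CG = +√(2/7) = +0.534522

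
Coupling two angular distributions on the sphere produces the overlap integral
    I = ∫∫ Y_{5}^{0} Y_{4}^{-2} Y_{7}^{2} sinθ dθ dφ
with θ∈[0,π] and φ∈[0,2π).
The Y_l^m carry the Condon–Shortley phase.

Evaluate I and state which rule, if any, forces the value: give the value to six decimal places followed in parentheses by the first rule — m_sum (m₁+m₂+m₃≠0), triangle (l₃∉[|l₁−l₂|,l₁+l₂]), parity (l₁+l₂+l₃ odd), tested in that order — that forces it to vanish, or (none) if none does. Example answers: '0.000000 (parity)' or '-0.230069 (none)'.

-0.014400 (none)

m-sum 0 ✓  L=16 even ✓  1≤7≤9 ✓
Π(2lᵢ+1) = 11×9×15 = 1485
triangle coeff Δ(5,4,7) = 1/6126120
Σ_t [0,2]: t=0:+1/69120 t=1:−1/20736 t=2:+1/69120 = -1/51840
(3j)²=280/21879 [(5 4 7; 0 0 0)], sign=+1
Σ_t [0,2]: t=0:+1/69120 t=1:−1/69120 t=2:+1/1036800 = 1/1036800
(3j)²=1/7293 [(5 4 7; 0 -2 2)], sign=-1
⇒ 4πI² = 1400/537251
I = (-1)√(1400/537251/(4π)) = -0.01440026
No selection rule forces the value: the integral is nonzero (none).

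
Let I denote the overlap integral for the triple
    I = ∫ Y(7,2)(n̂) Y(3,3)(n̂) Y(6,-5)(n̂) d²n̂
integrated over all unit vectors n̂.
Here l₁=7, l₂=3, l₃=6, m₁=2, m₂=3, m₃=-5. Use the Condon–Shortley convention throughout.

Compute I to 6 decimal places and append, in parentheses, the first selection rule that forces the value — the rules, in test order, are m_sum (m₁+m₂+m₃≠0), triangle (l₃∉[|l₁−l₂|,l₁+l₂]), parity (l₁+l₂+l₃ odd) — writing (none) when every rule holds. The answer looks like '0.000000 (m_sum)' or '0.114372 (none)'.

-0.055070 (none)

Checks pass: Σm=0; 16 even; l₃=6∈[4,10].
(2·7+1)(2·3+1)(2·6+1) = 1365
Δ: 4! 10! 2! / 17! → 1/2042040
sum: t=1:−1/207360 t=2:+1/57600 t=3:−1/207360 = 1/129600
3j²(7 3 6; 0 0 0) = Δ·Π!·Σ² = 168/12155  (sign +1)
sum: t=4:+1/17418240 = 1/17418240
3j²(7 3 6; 2 3 -5) = Δ·Π!·Σ² = 25/12376  (sign -1)
combine: 4πI² = 1365·168/12155·25/12376 = 1575/41327
take √, sign -1: I = -0.05507042
No selection rule forces the value: the integral is nonzero (none).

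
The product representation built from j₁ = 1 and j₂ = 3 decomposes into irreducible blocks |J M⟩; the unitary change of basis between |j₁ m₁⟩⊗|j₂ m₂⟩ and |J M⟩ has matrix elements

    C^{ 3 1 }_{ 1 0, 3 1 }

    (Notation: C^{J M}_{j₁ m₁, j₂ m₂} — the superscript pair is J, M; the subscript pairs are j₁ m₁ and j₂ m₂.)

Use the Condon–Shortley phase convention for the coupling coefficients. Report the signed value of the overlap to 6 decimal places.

triangle: 1!*1!*5!/8! = 120/40320
(j±m)!: 1!*1!*4!*2!*4!*2! = 2304
prefactor² = (2J+1)*Δ*N² = 48
  k=0: +1/(0!*1!*1!*4!*0!*1!) = 1/24
  k=1: −1/(1!*0!*0!*3!*1!*2!) = -1/12
Σ = -1/24  ⇒  CG² = 48*(-1/24)² = 1/12
CG = −√(1/12) = -0.288675

−√(1/12) = -0.288675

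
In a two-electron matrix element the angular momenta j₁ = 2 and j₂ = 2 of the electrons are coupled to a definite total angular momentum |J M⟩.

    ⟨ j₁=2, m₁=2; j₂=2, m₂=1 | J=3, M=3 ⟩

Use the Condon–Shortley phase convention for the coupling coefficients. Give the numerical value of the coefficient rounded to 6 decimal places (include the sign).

√[7·1!3!3!/8! · 4!0!3!1!6!0!] = √(648)
  +(−1)^0/∏(0,1,0,3,3,0)! = 1/36  (running 1/36)
⟨..|..⟩ = √(648)·(1/36) = +0.707107

+0.707107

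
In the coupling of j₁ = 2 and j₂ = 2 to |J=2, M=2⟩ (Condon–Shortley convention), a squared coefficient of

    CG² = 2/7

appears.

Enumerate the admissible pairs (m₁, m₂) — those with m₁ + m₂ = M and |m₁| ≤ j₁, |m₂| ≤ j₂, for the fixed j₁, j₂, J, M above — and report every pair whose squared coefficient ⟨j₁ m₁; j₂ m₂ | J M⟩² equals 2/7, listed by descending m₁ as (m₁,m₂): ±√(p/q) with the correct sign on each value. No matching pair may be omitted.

Admissible pairs with m₁+m₂ = M = 2: (0,2), (1,1), (2,0)
  (m₁,m₂)=(2,0): CG² = 2/7, CG = +√(2/7)   ← matches the target
  (m₁,m₂)=(1,1): CG² = 3/7, CG = −√(3/7)
  (m₁,m₂)=(0,2): CG² = 2/7, CG = +√(2/7)   ← matches the target
Pairs with CG² = 2/7: (2,0): +√(2/7); (0,2): +√(2/7)

(2,0): +√(2/7); (0,2): +√(2/7)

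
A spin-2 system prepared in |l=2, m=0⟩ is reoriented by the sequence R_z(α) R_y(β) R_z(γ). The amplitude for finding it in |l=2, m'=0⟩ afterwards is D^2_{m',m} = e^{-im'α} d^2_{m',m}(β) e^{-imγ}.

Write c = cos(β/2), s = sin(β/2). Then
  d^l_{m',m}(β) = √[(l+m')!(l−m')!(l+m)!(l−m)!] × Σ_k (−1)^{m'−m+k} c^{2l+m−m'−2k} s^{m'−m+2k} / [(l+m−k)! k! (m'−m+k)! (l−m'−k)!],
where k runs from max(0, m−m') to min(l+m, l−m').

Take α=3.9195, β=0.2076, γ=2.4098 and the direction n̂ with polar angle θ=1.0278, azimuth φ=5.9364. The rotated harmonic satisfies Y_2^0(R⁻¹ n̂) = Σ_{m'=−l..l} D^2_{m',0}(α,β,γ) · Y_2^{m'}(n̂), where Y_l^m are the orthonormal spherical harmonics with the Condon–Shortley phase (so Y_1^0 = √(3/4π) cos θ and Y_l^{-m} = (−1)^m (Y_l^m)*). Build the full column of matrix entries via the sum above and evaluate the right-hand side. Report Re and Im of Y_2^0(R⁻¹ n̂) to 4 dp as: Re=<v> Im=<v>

Re=-0.1409 Im=0.0000

Need the full column D^2_{m',0} for m'=−2..2 at α=3.9195, β=0.2076, γ=2.4098.
cos(β/2)=0.994618, sin(β/2)=0.103614
d^2_{-2,0}: single k=2 term ⇒ +0.026015;  D = +0.000390+0.026012i
d^2_{-1,0}: k∈[1..2] ⇒ +0.249725 -0.002710 = +0.247014;  D = -0.175969-0.173352i
d^2_{0,0}: k∈[0..2] ⇒ +0.978644 -0.042482 +0.000115 = +0.936277;  D = +0.936277+0.000000i
d^2_{1,0}: k∈[0..1] ⇒ -0.249725 +0.002710 = -0.247014;  D = +0.175969-0.173352i
d^2_{2,0}: single k=0 term ⇒ +0.026015;  D = +0.000390-0.026012i
Y_2^{m'}(θ=1.0278,φ=5.9364) and Σ D·Y over m':
  (+0.0004+0.0260i)·(+0.2177+0.1810i)  (-0.1760-0.1734i)·(+0.3214+0.1162i)  (+0.9363+0.0000i)·(-0.0628+0.0000i)  (+0.1760-0.1734i)·(-0.3214+0.1162i)  (+0.0004-0.0260i)·(+0.2177-0.1810i)
Y_2^0(R⁻¹ n̂) = -0.140873-0.000000i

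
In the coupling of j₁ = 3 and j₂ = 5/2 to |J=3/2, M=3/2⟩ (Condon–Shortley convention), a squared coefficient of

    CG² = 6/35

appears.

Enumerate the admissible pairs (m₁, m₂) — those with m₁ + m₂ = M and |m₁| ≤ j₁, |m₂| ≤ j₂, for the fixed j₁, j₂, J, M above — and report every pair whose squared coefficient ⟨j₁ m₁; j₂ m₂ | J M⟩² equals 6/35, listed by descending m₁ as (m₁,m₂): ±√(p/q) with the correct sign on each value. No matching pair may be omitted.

Admissible pairs with m₁+m₂ = M = 3/2: (-1,5/2), (0,3/2), (1,1/2), (2,-1/2), (3,-3/2)
  (m₁,m₂)=(3,-3/2): CG² = 3/14, CG = +√(3/14)
  (m₁,m₂)=(2,-1/2): CG² = 2/7, CG = −√(2/7)
  (m₁,m₂)=(1,1/2): CG² = 9/35, CG = +√(9/35)
  (m₁,m₂)=(0,3/2): CG² = 6/35, CG = −√(6/35)   ← matches the target
  (m₁,m₂)=(-1,5/2): CG² = 1/14, CG = +√(1/14)
Pairs with CG² = 6/35: (0,3/2): −√(6/35)

(0,3/2): −√(6/35)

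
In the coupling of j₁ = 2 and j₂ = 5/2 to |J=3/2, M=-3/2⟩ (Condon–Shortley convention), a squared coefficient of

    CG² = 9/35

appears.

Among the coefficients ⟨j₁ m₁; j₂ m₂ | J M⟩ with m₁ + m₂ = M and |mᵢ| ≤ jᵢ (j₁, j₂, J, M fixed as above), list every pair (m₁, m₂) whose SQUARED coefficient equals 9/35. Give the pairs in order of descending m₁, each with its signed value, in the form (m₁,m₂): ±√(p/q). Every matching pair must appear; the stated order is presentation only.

(-1,-1/2): +√(9/35)

Admissible pairs with m₁+m₂ = M = -3/2: (-2,1/2), (-1,-1/2), (0,-3/2), (1,-5/2)
  (m₁,m₂)=(1,-5/2): CG² = 2/7, CG = +√(2/7)
  (m₁,m₂)=(0,-3/2): CG² = 12/35, CG = −√(12/35)
  (m₁,m₂)=(-1,-1/2): CG² = 9/35, CG = +√(9/35)   ← matches the target
  (m₁,m₂)=(-2,1/2): CG² = 4/35, CG = −√(4/35)
Pairs with CG² = 9/35: (-1,-1/2): +√(9/35)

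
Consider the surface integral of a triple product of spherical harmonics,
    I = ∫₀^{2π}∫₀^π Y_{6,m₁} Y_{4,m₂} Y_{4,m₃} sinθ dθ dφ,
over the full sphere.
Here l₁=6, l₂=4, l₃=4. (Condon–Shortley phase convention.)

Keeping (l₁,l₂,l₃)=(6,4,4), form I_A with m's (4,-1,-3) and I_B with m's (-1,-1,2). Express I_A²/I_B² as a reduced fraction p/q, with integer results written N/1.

2/21

Same 6,4,4: normalisation and zero-m 3j drop out of the ratio.
A: Δ: 6! 6! 2! / 15! → 1/1261260; sum: t=1:−1/28800 t=2:+1/34560 = -1/172800; 3j²(6 4 4; 4 -1 -3) = Δ·Π!·Σ² = 1/1430  (sign +1)
B: Δ: 6! 6! 2! / 15! → 1/1261260; sum: t=1:−1/172800 t=2:+1/5760 t=3:−1/3456 = -7/57600; 3j²(6 4 4; -1 -1 2) = Δ·Π!·Σ² = 21/2860  (sign -1)
I_A²/I_B² = (1/1430)/(21/2860) = 2/21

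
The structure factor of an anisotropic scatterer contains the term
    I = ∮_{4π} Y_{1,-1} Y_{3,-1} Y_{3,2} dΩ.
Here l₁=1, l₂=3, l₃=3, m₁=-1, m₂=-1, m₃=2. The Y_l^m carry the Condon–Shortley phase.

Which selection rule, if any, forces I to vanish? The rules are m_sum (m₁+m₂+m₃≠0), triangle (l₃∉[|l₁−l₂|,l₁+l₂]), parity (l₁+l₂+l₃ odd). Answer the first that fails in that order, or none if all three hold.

Σmᵢ = 0  ✓
l₃∈[|l₁−l₂|,l₁+l₂]=[2,4], have l₃=3  ✓
Σlᵢ = 7 ⇒ odd  ✗

parity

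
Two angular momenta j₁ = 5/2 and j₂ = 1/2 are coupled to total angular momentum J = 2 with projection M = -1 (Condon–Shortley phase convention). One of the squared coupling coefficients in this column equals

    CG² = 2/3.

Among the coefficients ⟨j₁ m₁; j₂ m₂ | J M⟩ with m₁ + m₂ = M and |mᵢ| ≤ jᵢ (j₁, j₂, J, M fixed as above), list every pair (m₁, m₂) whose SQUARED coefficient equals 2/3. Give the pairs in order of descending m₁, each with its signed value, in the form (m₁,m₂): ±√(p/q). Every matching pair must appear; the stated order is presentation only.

(-3/2,1/2): −√(2/3)

Admissible pairs with m₁+m₂ = M = -1: (-3/2,1/2), (-1/2,-1/2)
  (m₁,m₂)=(-1/2,-1/2): CG² = 1/3, CG = +√(1/3)
  (m₁,m₂)=(-3/2,1/2): CG² = 2/3, CG = −√(2/3)   ← matches the target
Pairs with CG² = 2/3: (-3/2,1/2): −√(2/3)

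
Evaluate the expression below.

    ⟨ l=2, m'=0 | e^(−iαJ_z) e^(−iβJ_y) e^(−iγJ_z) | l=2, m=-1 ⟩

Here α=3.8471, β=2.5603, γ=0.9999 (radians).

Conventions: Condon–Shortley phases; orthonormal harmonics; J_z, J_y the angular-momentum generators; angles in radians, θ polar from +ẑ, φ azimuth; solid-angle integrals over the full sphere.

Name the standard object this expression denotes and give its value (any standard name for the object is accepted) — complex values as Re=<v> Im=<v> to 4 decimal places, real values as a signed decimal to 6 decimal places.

This is a Wigner D-matrix element — the rotation-matrix element ⟨l m'| R(α,β,γ) |l m⟩ in the angular-momentum basis.
Split into d^2_{0,-1}(β=2.5603) × two z-phases.
With c≡cos(β/2)=0.286572 and s≡sin(β/2)=0.958059, N=[2·2·1·6]^{1/2}=4.898979
The bounds max(0,m−m')=0 and min(l+m,l−m')=1 give 2 terms
  k=0: (−1)^1·4.8990/(2)·0.2866^3·0.9581^1 = -0.055229
  k=1: (−1)^2·4.8990/(2)·0.2866^1·0.9581^3 = +0.617284
d^2_{0,-1}(2.5603) = -0.055229 +0.617284 = +0.562055
Phases: e^{-i·(0)·3.8471}=+1.000000+0.000000i, e^{-i·(-1)·0.9999}=+0.540386+0.841417i ⇒ D=+0.303727+0.472923i

Wigner D-matrix element, Re=0.3037 Im=0.4729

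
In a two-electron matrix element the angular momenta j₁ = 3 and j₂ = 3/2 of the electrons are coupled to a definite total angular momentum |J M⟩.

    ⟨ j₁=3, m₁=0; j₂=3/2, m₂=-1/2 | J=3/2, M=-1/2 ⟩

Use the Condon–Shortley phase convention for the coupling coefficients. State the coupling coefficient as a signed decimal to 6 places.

-0.507093  (= −√(9/35))

j₁+j₂−J=3  J+j₁−j₂=3  J−j₁+j₂=0  j₁+j₂+J+1=7
(j₁±m₁, j₂±m₂, J±M) = (3,3,1,2,1,2)
P² = 144/35
sum k=1..1:
  [1] −1/4 = -1/4
S = -1/4
C² = P²·S² = 9/35 ; C = -0.507093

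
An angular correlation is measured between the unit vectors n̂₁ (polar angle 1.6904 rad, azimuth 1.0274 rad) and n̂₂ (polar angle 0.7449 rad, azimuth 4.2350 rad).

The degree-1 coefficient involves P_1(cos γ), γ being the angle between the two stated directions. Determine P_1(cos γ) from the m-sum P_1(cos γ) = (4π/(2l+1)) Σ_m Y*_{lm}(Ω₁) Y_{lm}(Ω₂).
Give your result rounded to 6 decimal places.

-0.759308

Addition theorem: P_1(cos γ) = (4π/3) Σ_m Y*_{lm}(Ω₁) Y_{lm}(Ω₂), m = −1…1:
  m=-1: (0.177360, 0.293616) × (-0.107610, 0.208025) = (-0.080165, 0.005299)  (running Σ = (-0.080165, 0.005299))
  m=0: (-0.058299, -0.000000) × (0.359199, 0.000000) = (-0.020941, -0.000000)  (running Σ = (-0.101106, 0.005299))
  m=1: (-0.177360, 0.293616) × (0.107610, 0.208025) = (-0.080165, -0.005299)  (running Σ = (-0.181271, 0.000000))
Accumulated sum (-0.181271, 0.000000); after 4π/(2l+1) scaling, (-0.759308, 0.000000) ⇒ P_1 = -0.759308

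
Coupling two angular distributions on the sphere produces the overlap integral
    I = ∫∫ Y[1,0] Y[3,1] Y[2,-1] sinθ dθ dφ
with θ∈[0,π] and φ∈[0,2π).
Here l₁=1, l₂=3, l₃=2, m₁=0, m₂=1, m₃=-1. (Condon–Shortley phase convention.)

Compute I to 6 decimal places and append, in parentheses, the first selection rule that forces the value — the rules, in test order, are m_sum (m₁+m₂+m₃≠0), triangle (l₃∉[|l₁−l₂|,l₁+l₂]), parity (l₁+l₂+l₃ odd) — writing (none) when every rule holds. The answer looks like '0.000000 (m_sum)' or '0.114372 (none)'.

Rules hold: Σm=0, L=6 even, 2≤2≤4.
N = 3·7·5 = 105
Δ = 2!·0!·4!/7! = 1/105
Racah Σ t=1..1: t=1:−1/4 = -1/4
⇒ 3j(1 3 2; 0 0 0)² = 3/35, sgn -1
Racah Σ t=1..1: t=1:−1/6 = -1/6
⇒ 3j(1 3 2; 0 1 -1)² = 8/105, sgn +1
4πI² = N·(3j₀)²·(3jₘ)² = 24/35
I = -1·√(0.685714/4π) = -0.23359668
No selection rule forces the value: the integral is nonzero (none).

-0.233597 (none)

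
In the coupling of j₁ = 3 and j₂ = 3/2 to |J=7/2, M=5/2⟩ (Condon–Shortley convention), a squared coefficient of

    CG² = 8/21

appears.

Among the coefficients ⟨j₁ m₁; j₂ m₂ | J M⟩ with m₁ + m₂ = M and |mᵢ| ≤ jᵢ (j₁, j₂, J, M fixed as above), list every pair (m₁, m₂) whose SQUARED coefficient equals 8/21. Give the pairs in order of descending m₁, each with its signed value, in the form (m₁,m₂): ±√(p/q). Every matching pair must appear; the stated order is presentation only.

(3,-1/2): +√(8/21)

Admissible pairs with m₁+m₂ = M = 5/2: (1,3/2), (2,1/2), (3,-1/2)
  (m₁,m₂)=(3,-1/2): CG² = 8/21, CG = +√(8/21)   ← matches the target
  (m₁,m₂)=(2,1/2): CG² = 1/7, CG = +√(1/7)
  (m₁,m₂)=(1,3/2): CG² = 10/21, CG = −√(10/21)
Pairs with CG² = 8/21: (3,-1/2): +√(8/21)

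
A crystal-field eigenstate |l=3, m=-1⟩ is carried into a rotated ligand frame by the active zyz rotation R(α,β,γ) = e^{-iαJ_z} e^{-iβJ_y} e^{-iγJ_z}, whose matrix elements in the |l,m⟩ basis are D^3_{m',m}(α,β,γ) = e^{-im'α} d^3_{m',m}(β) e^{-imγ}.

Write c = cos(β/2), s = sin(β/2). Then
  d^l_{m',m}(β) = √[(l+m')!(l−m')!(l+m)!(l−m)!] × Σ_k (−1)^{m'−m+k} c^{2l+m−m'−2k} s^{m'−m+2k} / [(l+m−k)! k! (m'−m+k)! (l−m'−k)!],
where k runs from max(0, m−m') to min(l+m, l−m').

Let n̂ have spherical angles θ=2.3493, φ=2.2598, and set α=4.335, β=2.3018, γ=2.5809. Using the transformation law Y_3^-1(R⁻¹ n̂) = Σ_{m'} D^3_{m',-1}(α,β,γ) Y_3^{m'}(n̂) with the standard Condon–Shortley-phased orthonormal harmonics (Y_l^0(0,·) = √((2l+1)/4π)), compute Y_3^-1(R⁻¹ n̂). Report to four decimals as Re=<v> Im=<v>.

Re=0.2423 Im=0.0319

Need the full column D^3_{m',-1} for m'=−3..3 at α=4.3350, β=2.3018, γ=2.5809.
cos(β/2)=0.407666, sin(β/2)=0.913131
d^3_{-3,-1}: single k=2 term ⇒ +0.089193;  D = -0.088529+0.010860i
d^3_{-2,-1}: k∈[1..2] ⇒ +0.032513 -0.326244 = -0.293731;  D = -0.074185+0.284209i
d^3_{-1,-1}: k∈[0..2] ⇒ +0.004590 -0.184236 +0.693254 = +0.513609;  D = +0.414187+0.303715i
d^3_{0,-1}: k∈[0..2] ⇒ -0.035616 +0.536073 -0.896522 = -0.396064;  D = +0.335422-0.210616i
d^3_{1,-1}: k∈[0..2] ⇒ +0.138177 -0.924339 +0.579694 = -0.206468;  D = +0.037635+0.203009i
d^3_{2,-1}: k∈[0..1] ⇒ -0.326244 +0.818409 = +0.492165;  D = +0.482924+0.094923i
d^3_{3,-1}: single k=0 term ⇒ +0.447494;  D = -0.242037+0.376389i
Y_3^{m'}(θ=2.3493,φ=2.2598) and Σ D·Y over m':
  (-0.0885+0.0109i)·(+0.1324-0.0717i)  (-0.0742+0.2842i)·(+0.0697-0.3570i)  (+0.4142+0.3037i)·(-0.2144-0.2603i)  (+0.3354-0.2106i)·(+0.1401+0.0000i)  (+0.0376+0.2030i)·(+0.2144-0.2603i)  (+0.4829+0.0949i)·(+0.0697+0.3570i)  (-0.2420+0.3764i)·(-0.1324-0.0717i)
Y_3^-1(R⁻¹ n̂) = +0.242300+0.031939i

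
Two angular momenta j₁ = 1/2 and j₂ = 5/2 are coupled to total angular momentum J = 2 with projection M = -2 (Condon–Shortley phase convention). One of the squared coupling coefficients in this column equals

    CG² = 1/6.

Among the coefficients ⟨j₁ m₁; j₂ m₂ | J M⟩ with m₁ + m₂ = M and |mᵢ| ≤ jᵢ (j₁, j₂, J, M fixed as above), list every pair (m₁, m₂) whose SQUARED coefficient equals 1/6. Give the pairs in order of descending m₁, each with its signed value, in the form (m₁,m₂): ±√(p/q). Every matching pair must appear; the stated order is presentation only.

(-1/2,-3/2): −√(1/6)

Admissible pairs with m₁+m₂ = M = -2: (-1/2,-3/2), (1/2,-5/2)
  (m₁,m₂)=(1/2,-5/2): CG² = 5/6, CG = +√(5/6)
  (m₁,m₂)=(-1/2,-3/2): CG² = 1/6, CG = −√(1/6)   ← matches the target
Pairs with CG² = 1/6: (-1/2,-3/2): −√(1/6)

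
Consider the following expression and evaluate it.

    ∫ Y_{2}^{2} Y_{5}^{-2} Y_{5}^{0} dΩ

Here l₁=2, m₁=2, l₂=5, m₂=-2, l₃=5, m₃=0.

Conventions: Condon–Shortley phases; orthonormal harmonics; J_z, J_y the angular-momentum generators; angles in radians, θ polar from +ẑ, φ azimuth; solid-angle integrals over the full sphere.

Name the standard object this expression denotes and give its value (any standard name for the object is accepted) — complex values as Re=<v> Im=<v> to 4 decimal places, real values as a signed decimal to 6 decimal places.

Gaunt coefficient, -0.191372

This is a Gaunt coefficient — the integral of a triple product of spherical harmonics over the sphere.
m-sum 0 ✓  L=12 even ✓  3≤5≤7 ✓
Π(2lᵢ+1) = 5×11×11 = 605
triangle coeff Δ(2,5,5) = 1/38610
Σ_t [0,2]: t=0:+1/2880 t=1:−1/576 t=2:+1/2880 = -1/960
(3j)²=10/429 [(2 5 5; 0 0 0)], sign=+1
Σ_t [0,0]: t=0:+1/2880 = 1/2880
(3j)²=14/429 [(2 5 5; 2 -2 0)], sign=-1
⇒ 4πI² = 700/1521
I = (-1)√(700/1521/(4π)) = -0.19137248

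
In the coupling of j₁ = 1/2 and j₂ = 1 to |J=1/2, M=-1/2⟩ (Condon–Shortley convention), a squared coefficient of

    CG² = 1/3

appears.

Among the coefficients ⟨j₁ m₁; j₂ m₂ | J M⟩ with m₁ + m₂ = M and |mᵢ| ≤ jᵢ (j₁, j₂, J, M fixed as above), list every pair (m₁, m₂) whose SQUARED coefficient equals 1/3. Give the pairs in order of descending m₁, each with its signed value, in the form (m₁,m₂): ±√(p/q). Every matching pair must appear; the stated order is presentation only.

Admissible pairs with m₁+m₂ = M = -1/2: (-1/2,0), (1/2,-1)
  (m₁,m₂)=(1/2,-1): CG² = 2/3, CG = +√(2/3)
  (m₁,m₂)=(-1/2,0): CG² = 1/3, CG = −√(1/3)   ← matches the target
Pairs with CG² = 1/3: (-1/2,0): −√(1/3)

(-1/2,0): −√(1/3)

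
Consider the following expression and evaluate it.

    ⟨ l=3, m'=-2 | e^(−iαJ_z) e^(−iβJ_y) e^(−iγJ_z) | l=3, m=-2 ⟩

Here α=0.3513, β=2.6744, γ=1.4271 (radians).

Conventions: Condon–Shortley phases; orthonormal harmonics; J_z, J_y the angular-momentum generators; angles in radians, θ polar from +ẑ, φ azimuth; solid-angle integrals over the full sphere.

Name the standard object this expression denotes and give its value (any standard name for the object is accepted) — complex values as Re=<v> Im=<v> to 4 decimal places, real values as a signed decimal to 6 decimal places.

This is a Wigner D-matrix element — the rotation-matrix element ⟨l m'| R(α,β,γ) |l m⟩ in the angular-momentum basis.
Split into d^3_{-2,-2}(β=2.6744) × two z-phases.
Half-angle: c=0.231478, s=0.972840. N=√(1·120·1·120)=120.000000
The bounds max(0,m−m')=0 and min(l+m,l−m')=1 give 2 terms
  k=0: (−1)^0·120.0000/(120)·0.2315^6·0.9728^0 = +0.000154
  k=1: (−1)^1·120.0000/(24)·0.2315^4·0.9728^2 = -0.013586
d^3_{-2,-2}(2.6744) = +0.000154 -0.013586 = -0.013432
Phases: e^{-i·(-2)·0.3513}=+0.763165+0.646204i, e^{-i·(-2)·1.4271}=-0.958986+0.283453i ⇒ D=+0.012291+0.005418i

Wigner D-matrix element, Re=0.0123 Im=0.0054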